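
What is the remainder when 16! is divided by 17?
By Wilson's theorem, (16)! ≡ -1 ≡ 16 mod 17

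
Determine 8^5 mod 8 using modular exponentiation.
By repeated squaring mod 8: 8^{1}≡0, 8^{2}≡0, 8^{4}≡0. Then 8^{5} = 8^{4+1} ≡ 0 × 0 ≡ 0 mod 8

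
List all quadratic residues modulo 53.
Quadratic residues modulo 53: {1, 4, 6, 7, 9, 10, 11, 13, 15, 16, 17, 24, 25, 28, 29, 36, 37, 38, 40, 42, 43, 44, 46, 47, 49, 52}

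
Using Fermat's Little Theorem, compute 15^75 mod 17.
By Fermat: 15^{16} ≡ 1 (mod 17). 75 = 4×16 + 11. So 15^{75} ≡ 15^{11} ≡ 9 (mod 17)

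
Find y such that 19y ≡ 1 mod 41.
Since 41 is prime, by Fermat 19^(-1) ≡ 19^{39} ≡ 13 mod 41. Verify: 19 × 13 = 247 ≡ 1 mod 41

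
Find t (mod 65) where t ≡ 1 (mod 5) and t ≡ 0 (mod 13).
M = 5 × 13 = 65. M₁ = 13, y₁ ≡ 2 (mod 5). M₂ = 5, y₂ ≡ 8 (mod 13). t = 1×13×2 + 0×5×8 ≡ 26 (mod 65)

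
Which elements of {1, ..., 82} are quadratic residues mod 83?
QRs mod 83: {1, 3, 4, 7, 9, 10, 11, 12, 16, 17, 21, 23, 25, 26, 27, 28, 29, 30, 31, 33, 36, 37, 38, 40, 41, 44, 48, 49, 51, 59, 61, 63, 64, 65, 68, 69, 70, 75, 77, 78, 81}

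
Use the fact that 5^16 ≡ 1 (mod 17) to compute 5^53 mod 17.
By Fermat: 5^{16} ≡ 1 (mod 17). 53 = 3×16 + 5. So 5^{53} ≡ 5^{5} ≡ 14 (mod 17)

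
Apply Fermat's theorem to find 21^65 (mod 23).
By Fermat: 21^{22} ≡ 1 (mod 23). 65 = 2×22 + 21. So 21^{65} ≡ 21^{21} ≡ 11 (mod 23)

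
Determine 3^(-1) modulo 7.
Since 7 is prime, by Fermat 3^(-1) ≡ 3^{5} ≡ 5 (mod 7). Verify: 3 × 5 = 15 ≡ 1 (mod 7)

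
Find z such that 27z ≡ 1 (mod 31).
Since 31 is prime, by Fermat 27^(-1) ≡ 27^{29} ≡ 23 (mod 31). Verify: 27 × 23 = 621 ≡ 1 (mod 31)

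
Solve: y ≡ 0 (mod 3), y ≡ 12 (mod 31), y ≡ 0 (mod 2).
M = 3 × 31 × 2 = 186. M₁ = 62, y₁ ≡ 2 (mod 3). M₂ = 6, y₂ ≡ 26 (mod 31). M₃ = 93, y₃ ≡ 1 (mod 2). y = 0×62×2 + 12×6×26 + 0×93×1 ≡ 12 (mod 186)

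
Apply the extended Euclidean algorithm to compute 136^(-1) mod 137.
Extended GCD: 136(-1) + 137(1) = 1. So 136^(-1) ≡ -1 ≡ 136 (mod 137). Verify: 136 × 136 = 18496 ≡ 1 (mod 137)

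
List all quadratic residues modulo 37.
Quadratic residues modulo 37: {1, 3, 4, 7, 9, 10, 11, 12, 16, 21, 25, 26, 27, 28, 30, 33, 34, 36}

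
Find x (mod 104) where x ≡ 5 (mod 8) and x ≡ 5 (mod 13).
M = 8 × 13 = 104. M₁ = 13, y₁ ≡ 5 (mod 8). M₂ = 8, y₂ ≡ 5 (mod 13). x = 5×13×5 + 5×8×5 ≡ 5 (mod 104)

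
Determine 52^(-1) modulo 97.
Since 97 is prime, by Fermat 52^(-1) ≡ 52^{95} ≡ 28 mod 97. Verify: 52 × 28 = 1456 ≡ 1 mod 97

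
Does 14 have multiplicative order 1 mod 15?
Powers of 14 mod 15: 14^1≡14, 14^2≡1. 14^1≡14≢1, so ord ≠ 1. No, the actual order is 2.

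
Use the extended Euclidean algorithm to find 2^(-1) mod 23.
Extended GCD: 2(-11) + 23(1) = 1. So 2^(-1) ≡ -11 ≡ 12 mod 23. Verify: 2 × 12 = 24 ≡ 1 mod 23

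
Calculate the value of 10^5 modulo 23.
By repeated squaring mod 23: 10^{1}≡10, 10^{2}≡8, 10^{4}≡18. Then 10^{5} = 10^{4+1} ≡ 18 × 10 ≡ 19 mod 23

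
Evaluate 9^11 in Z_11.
Using Fermat: 9^{10} ≡ 1 (mod 11). 11 ≡ 1 (mod 10). So 9^{11} ≡ 9^{1} ≡ 9 (mod 11)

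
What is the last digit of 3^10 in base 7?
Using Fermat: 3^{6} ≡ 1 mod 7. 10 ≡ 4 mod 6. So 3^{10} ≡ 3^{4} ≡ 4 mod 7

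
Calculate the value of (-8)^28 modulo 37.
By repeated squaring (mod 37): (-8)^{1}≡29, (-8)^{2}≡27, (-8)^{4}≡26, (-8)^{8}≡10, (-8)^{16}≡26. Then (-8)^{28} = (-8)^{16+8+4} ≡ 26 × 10 × 26 ≡ 26 (mod 37)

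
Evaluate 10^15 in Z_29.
By repeated squaring mod 29: 10^{1}≡10, 10^{2}≡13, 10^{4}≡24, 10^{8}≡25. Then 10^{15} = 10^{8+4+2+1} ≡ 25 × 24 × 13 × 10 ≡ 19 mod 29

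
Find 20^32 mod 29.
Using Fermat: 20^{28} ≡ 1 mod 29. 32 ≡ 4 mod 28. So 20^{32} ≡ 20^{4} ≡ 7 mod 29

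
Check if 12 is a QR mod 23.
By Euler's criterion: 12^{11} ≡ 1 (mod 23). Since this equals 1, 12 is a QR.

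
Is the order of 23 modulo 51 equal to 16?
Powers of 23 mod 51: 23^1≡23, 23^2≡19, 23^3≡29, 23^4≡4, 23^5≡41, 23^6≡25, 23^7≡14, 23^8≡16, 23^9≡11, 23^10≡49, 23^11≡5, 23^12≡13, 23^13≡44, 23^14≡43, 23^15≡20, 23^16≡1. First k with 23^k≡1 is k=16. Yes, ord_51(23) = 16.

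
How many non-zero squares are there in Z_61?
For prime 61, there are (p-1)/2 = (61-1)/2 = 30 quadratic residues (excluding 0).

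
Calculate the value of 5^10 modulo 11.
Using Fermat: 5^{10} ≡ 1 mod 11. 10 ≡ 0 mod 10. So 5^{10} ≡ 5^{0} ≡ 1 mod 11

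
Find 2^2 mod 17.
2^{2} = 4 ≡ 4 mod 17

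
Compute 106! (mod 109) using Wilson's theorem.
(108)! = (106)! × (107) × (108) ≡ -1 (mod 109). So (106)! ≡ -1 × [(108)(107)]^(-1) ≡ 54 (mod 109)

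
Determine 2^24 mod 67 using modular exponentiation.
By repeated squaring mod 67: 2^{1}≡2, 2^{2}≡4, 2^{4}≡16, 2^{8}≡55, 2^{16}≡10. Then 2^{24} = 2^{16+8} ≡ 10 × 55 ≡ 14 mod 67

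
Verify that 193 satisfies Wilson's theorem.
(192)! mod 193 = 192. Since this equals -1 mod 193, Wilson confirms 193 is prime.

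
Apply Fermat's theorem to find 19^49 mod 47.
By Fermat: 19^{46} ≡ 1 mod 47. So 19^{49} = 19^{46} · 19^{3} ≡ 19^{3} ≡ 44 mod 47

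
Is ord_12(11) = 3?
Powers of 11 mod 12: 11^1≡11, 11^2≡1. Already 11^2≡1, so the order is 2 < 3. No, the actual order is 2.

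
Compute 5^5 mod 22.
By repeated squaring mod 22: 5^{1}≡5, 5^{2}≡3, 5^{4}≡9. Then 5^{5} = 5^{4+1} ≡ 9 × 5 ≡ 1 mod 22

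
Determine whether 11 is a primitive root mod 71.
ord_71(11) divides 70. For each prime q|70: 11^{35}≡70, 11^{14}≡54, 11^{10}≡32, none ≡ 1. So 11 has order 70 and is a primitive root mod 71.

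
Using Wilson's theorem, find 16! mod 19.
(18)! = (16)! × (17) × (18) ≡ -1 (mod 19). So (16)! ≡ -1 × [(18)(17)]^(-1) ≡ 9 (mod 19)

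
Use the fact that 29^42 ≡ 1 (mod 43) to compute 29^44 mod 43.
By Fermat: 29^{42} ≡ 1 (mod 43). So 29^{44} = 29^{42} · 29^{2} ≡ 29^{2} ≡ 24 (mod 43)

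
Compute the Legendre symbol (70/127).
(70/127) = 70^{63} mod 127 = 1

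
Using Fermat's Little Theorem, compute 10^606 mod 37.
By Fermat: 10^{36} ≡ 1 (mod 37). 606 ≡ 30 (mod 36). So 10^{606} ≡ 10^{30} ≡ 1 (mod 37)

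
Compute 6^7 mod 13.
By repeated squaring mod 13: 6^{1}≡6, 6^{2}≡10, 6^{4}≡9. Then 6^{7} = 6^{4+2+1} ≡ 9 × 10 × 6 ≡ 7 mod 13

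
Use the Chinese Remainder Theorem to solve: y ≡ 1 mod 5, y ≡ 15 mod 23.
M = 5 × 23 = 115. M₁ = 23, y₁ ≡ 2 mod 5. M₂ = 5, y₂ ≡ 14 mod 23. y = 1×23×2 + 15×5×14 ≡ 61 mod 115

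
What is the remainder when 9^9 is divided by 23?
By repeated squaring mod 23: 9^{1}≡9, 9^{2}≡12, 9^{4}≡6, 9^{8}≡13. Then 9^{9} = 9^{8+1} ≡ 13 × 9 ≡ 2 mod 23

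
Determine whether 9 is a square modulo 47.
By Euler's criterion: 9^{23} ≡ 1 (mod 47). Since this equals 1, 9 is a QR.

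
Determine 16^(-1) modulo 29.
Since 29 is prime, by Fermat 16^(-1) ≡ 16^{27} ≡ 20 (mod 29). Verify: 16 × 20 = 320 ≡ 1 (mod 29)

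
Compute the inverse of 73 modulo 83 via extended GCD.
Extended GCD: 73(-25) + 83(22) = 1. So 73^(-1) ≡ -25 ≡ 58 mod 83. Verify: 73 × 58 = 4234 ≡ 1 mod 83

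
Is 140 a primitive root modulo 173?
140^{43} ≡ 1 (mod 173) and 43 < 172, so ord_173(140) = 43 ≠ 172 and 140 is not a primitive root.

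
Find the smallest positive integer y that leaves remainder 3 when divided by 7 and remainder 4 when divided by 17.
M = 7 × 17 = 119. M₁ = 17, y₁ ≡ 5 mod 7. M₂ = 7, y₂ ≡ 5 mod 17. y = 3×17×5 + 4×7×5 ≡ 38 mod 119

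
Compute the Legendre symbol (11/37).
(11/37) = 11^{18} mod 37 = 1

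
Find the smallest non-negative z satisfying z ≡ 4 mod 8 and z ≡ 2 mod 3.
M = 8 × 3 = 24. M₁ = 3, y₁ ≡ 3 mod 8. M₂ = 8, y₂ ≡ 2 mod 3. z = 4×3×3 + 2×8×2 ≡ 20 mod 24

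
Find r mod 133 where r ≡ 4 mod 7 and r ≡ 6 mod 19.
M = 7 × 19 = 133. M₁ = 19, y₁ ≡ 3 mod 7. M₂ = 7, y₂ ≡ 11 mod 19. r = 4×19×3 + 6×7×11 ≡ 25 mod 133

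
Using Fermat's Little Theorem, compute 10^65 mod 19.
By Fermat: 10^{18} ≡ 1 (mod 19). 65 = 3×18 + 11. So 10^{65} ≡ 10^{11} ≡ 14 (mod 19)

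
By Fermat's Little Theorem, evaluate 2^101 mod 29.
By Fermat: 2^{28} ≡ 1 mod 29. 101 = 3×28 + 17. So 2^{101} ≡ 2^{17} ≡ 21 mod 29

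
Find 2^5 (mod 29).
By repeated squaring (mod 29): 2^{1}≡2, 2^{2}≡4, 2^{4}≡16. Then 2^{5} = 2^{4+1} ≡ 16 × 2 ≡ 3 (mod 29)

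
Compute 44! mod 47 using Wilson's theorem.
(46)! = (44)! × (45) × (46) ≡ -1 mod 47. So (44)! ≡ -1 × [(46)(45)]^(-1) ≡ 23 mod 47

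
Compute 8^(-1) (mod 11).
Since 11 is prime, by Fermat 8^(-1) ≡ 8^{9} ≡ 7 (mod 11). Verify: 8 × 7 = 56 ≡ 1 (mod 11)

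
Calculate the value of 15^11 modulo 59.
By repeated squaring (mod 59): 15^{1}≡15, 15^{2}≡48, 15^{4}≡3, 15^{8}≡9. Then 15^{11} = 15^{8+2+1} ≡ 9 × 48 × 15 ≡ 49 (mod 59)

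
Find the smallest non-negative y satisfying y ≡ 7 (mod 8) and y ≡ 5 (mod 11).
M = 8 × 11 = 88. M₁ = 11, y₁ ≡ 3 (mod 8). M₂ = 8, y₂ ≡ 7 (mod 11). y = 7×11×3 + 5×8×7 ≡ 71 (mod 88)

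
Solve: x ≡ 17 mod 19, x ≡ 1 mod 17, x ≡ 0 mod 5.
M = 19 × 17 × 5 = 1615. M₁ = 85, y₁ ≡ 17 mod 19. M₂ = 95, y₂ ≡ 12 mod 17. M₃ = 323, y₃ ≡ 2 mod 5. x = 17×85×17 + 1×95×12 + 0×323×2 ≡ 1480 mod 1615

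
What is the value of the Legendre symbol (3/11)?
(3/11) = 3^{5} mod 11 = 1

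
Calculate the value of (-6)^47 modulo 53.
By repeated squaring (mod 53): (-6)^{1}≡47, (-6)^{2}≡36, (-6)^{4}≡24, (-6)^{8}≡46, (-6)^{16}≡49, (-6)^{32}≡16. Then (-6)^{47} = (-6)^{32+8+4+2+1} ≡ 16 × 46 × 24 × 36 × 47 ≡ 46 (mod 53)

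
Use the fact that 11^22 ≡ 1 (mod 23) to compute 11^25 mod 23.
By Fermat: 11^{22} ≡ 1 (mod 23). So 11^{25} = 11^{22} · 11^{3} ≡ 11^{3} ≡ 20 (mod 23)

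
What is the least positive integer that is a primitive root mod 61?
g = 2. For each prime q|60: 2^{30}≡60, 2^{20}≡47, 2^{12}≡9, none ≡ 1, so ord_61(2) = 60 and 2 is a primitive root.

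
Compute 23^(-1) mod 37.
Since 37 is prime, by Fermat 23^(-1) ≡ 23^{35} ≡ 29 mod 37. Verify: 23 × 29 = 667 ≡ 1 mod 37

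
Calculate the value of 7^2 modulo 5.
7^{2} = 49 ≡ 4 mod 5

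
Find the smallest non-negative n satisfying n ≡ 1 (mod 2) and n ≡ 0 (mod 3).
M = 2 × 3 = 6. M₁ = 3, y₁ ≡ 1 (mod 2). M₂ = 2, y₂ ≡ 2 (mod 3). n = 1×3×1 + 0×2×2 ≡ 3 (mod 6)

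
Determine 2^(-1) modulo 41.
Since 41 is prime, by Fermat 2^(-1) ≡ 2^{39} ≡ 21 (mod 41). Verify: 2 × 21 = 42 ≡ 1 (mod 41)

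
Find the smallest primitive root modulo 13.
g = 2. For each prime q|12: 2^{6}≡12, 2^{4}≡3, none ≡ 1, so ord_13(2) = 12 and 2 is a primitive root.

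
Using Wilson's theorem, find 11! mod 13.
(12)! = (11)! × (12) ≡ -1 mod 13. So (11)! ≡ -1 × (12)^(-1) ≡ (-1)×(-1) = 1 mod 13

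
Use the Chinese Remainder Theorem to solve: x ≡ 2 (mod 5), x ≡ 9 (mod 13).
M = 5 × 13 = 65. M₁ = 13, y₁ ≡ 2 (mod 5). M₂ = 5, y₂ ≡ 8 (mod 13). x = 2×13×2 + 9×5×8 ≡ 22 (mod 65)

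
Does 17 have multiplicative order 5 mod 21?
Powers of 17 mod 21: 17^1≡17, 17^2≡16, 17^3≡20, 17^4≡4, 17^5≡5, 17^6≡1. 17^5≡5≢1, so ord ≠ 5. No, the actual order is 6.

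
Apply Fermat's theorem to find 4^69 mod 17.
By Fermat: 4^{16} ≡ 1 mod 17. 69 = 4×16 + 5. So 4^{69} ≡ 4^{5} ≡ 4 mod 17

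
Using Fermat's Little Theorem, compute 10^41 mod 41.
By Fermat: 10^{40} ≡ 1 (mod 41). So 10^{41} = 10^{40} · 10^{1} ≡ 10^{1} ≡ 10 (mod 41)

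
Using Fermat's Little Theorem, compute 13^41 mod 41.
By Fermat: 13^{40} ≡ 1 (mod 41). So 13^{41} = 13^{40} · 13^{1} ≡ 13^{1} ≡ 13 (mod 41)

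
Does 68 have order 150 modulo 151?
68^{25} ≡ 1 mod 151 and 25 < 150, so ord_151(68) = 25 ≠ 150 and 68 is not a primitive root.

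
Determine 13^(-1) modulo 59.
Since 59 is prime, by Fermat 13^(-1) ≡ 13^{57} ≡ 50 mod 59. Verify: 13 × 50 = 650 ≡ 1 mod 59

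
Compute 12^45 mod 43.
Using Fermat: 12^{42} ≡ 1 (mod 43). 45 ≡ 3 (mod 42). So 12^{45} ≡ 12^{3} ≡ 8 (mod 43)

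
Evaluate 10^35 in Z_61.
By repeated squaring (mod 61): 10^{1}≡10, 10^{2}≡39, 10^{4}≡57, 10^{8}≡16, 10^{16}≡12, 10^{32}≡22. Then 10^{35} = 10^{32+2+1} ≡ 22 × 39 × 10 ≡ 40 (mod 61)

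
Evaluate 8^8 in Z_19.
By repeated squaring mod 19: 8^{1}≡8, 8^{2}≡7, 8^{4}≡11, 8^{8}≡7. So 8^{8} ≡ 7 mod 19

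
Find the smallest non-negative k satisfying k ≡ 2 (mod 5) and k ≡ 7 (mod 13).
M = 5 × 13 = 65. M₁ = 13, y₁ ≡ 2 (mod 5). M₂ = 5, y₂ ≡ 8 (mod 13). k = 2×13×2 + 7×5×8 ≡ 7 (mod 65)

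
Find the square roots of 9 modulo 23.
The square roots of 9 mod 23 are 3 and 20. Verify: 3² = 9 ≡ 9 mod 23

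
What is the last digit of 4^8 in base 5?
Using Fermat: 4^{4} ≡ 1 mod 5. 8 ≡ 0 mod 4. So 4^{8} ≡ 4^{0} ≡ 1 mod 5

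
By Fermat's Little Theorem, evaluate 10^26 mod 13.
By Fermat: 10^{12} ≡ 1 (mod 13). 26 = 2×12 + 2. So 10^{26} ≡ 10^{2} ≡ 9 (mod 13)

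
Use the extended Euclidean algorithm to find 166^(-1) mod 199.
Extended GCD: 166(6) + 199(-5) = 1. So 166^(-1) ≡ 6 mod 199. Verify: 166 × 6 = 996 ≡ 1 mod 199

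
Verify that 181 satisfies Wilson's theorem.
(180)! mod 181 = 180. Since this equals -1 (mod 181), Wilson confirms 181 is prime.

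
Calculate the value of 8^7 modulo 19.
By repeated squaring mod 19: 8^{1}≡8, 8^{2}≡7, 8^{4}≡11. Then 8^{7} = 8^{4+2+1} ≡ 11 × 7 × 8 ≡ 8 mod 19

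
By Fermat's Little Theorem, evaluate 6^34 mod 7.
By Fermat: 6^{6} ≡ 1 (mod 7). 34 = 5×6 + 4. So 6^{34} ≡ 6^{4} ≡ 1 (mod 7)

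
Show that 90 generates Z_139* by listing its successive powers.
90^1, 90^2, ..., 90^{138} mod 139: [90, 38, 84, 54, 134, 106, 88, 136, 8, 25, 26, 116, 15, 99, 14, 9, 115, 64, 61, 69, 94, 120, 97, 112, 72, 86, 95, 71, 135, 57, 126, 81, 62, 20, 132, 65, 12, 107, 39, 35, 92, 79, 21, 83, 103, 96, 22, 34, 2, 41, 76, 29, 108, 129, 73, 37, 133, 16, 50, 52, 93, 30, 59, 28, 18, 91, 128, 122, 138, 49, 101, 55, 85, 5, 33, 51, 3, 131, 114, 113, 23, 124, 40, 125, 130, 24, 75, 78, 70, 45, 19, 42, 27, 67, 53, 44, 68, 4, 82, 13, 58, 77, 119, 7, 74, 127, 32, 100, 104, 47, 60, 118, 56, 36, 43, 117, 105, 137, 98, 63, 110, 31, 10, 66, 102, 6, 123, 89, 87, 46, 109, 80, 111, 121, 48, 11, 17, 1]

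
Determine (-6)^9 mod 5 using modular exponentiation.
Using Fermat: (-6)^{4} ≡ 1 (mod 5). 9 ≡ 1 (mod 4). So (-6)^{9} ≡ (-6)^{1} ≡ 4 (mod 5)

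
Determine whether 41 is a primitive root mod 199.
ord_199(41) divides 198. For each prime q|198: 41^{99}≡198, 41^{66}≡92, 41^{18}≡103, none ≡ 1. So 41 has order 198 and is a primitive root mod 199.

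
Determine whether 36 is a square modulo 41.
By Euler's criterion: 36^{20} ≡ 1 mod 41. Since this equals 1, 36 is a QR.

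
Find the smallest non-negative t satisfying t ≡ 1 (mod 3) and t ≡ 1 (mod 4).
M = 3 × 4 = 12. M₁ = 4, y₁ ≡ 1 (mod 3). M₂ = 3, y₂ ≡ 3 (mod 4). t = 1×4×1 + 1×3×3 ≡ 1 (mod 12)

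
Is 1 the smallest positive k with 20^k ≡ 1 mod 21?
Powers of 20 mod 21: 20^1≡20, 20^2≡1. 20^1≡20≢1, so ord ≠ 1. No, the actual order is 2.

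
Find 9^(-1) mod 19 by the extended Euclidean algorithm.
Extended GCD: 9(-2) + 19(1) = 1. So 9^(-1) ≡ -2 ≡ 17 mod 19. Verify: 9 × 17 = 153 ≡ 1 mod 19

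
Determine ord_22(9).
Powers of 9 mod 22: 9^1≡9, 9^2≡15, 9^3≡3, 9^4≡5, 9^5≡1. So the order of 9 is 5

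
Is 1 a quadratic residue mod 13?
By Euler's criterion: 1^{6} ≡ 1 (mod 13). Since this equals 1, 1 is a QR.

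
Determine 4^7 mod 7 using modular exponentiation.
Using Fermat: 4^{6} ≡ 1 mod 7. 7 ≡ 1 mod 6. So 4^{7} ≡ 4^{1} ≡ 4 mod 7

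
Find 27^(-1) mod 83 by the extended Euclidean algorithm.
Extended GCD: 27(40) + 83(-13) = 1. So 27^(-1) ≡ 40 mod 83. Verify: 27 × 40 = 1080 ≡ 1 mod 83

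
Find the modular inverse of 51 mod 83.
Since 83 is prime, by Fermat 51^(-1) ≡ 51^{81} ≡ 70 (mod 83). Verify: 51 × 70 = 3570 ≡ 1 (mod 83)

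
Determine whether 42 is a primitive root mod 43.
42^{2} ≡ 1 mod 43 and 2 < 42, so ord_43(42) = 2 ≠ 42 and 42 is not a primitive root.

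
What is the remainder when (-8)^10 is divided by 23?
By repeated squaring mod 23: (-8)^{1}≡15, (-8)^{2}≡18, (-8)^{4}≡2, (-8)^{8}≡4. Then (-8)^{10} = (-8)^{8+2} ≡ 4 × 18 ≡ 3 mod 23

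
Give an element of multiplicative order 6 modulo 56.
19 has order 6 mod 56 since 19^{6} ≡ 1 (mod 56) and no smaller power works.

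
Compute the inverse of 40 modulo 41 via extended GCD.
Extended GCD: 40(-1) + 41(1) = 1. So 40^(-1) ≡ -1 ≡ 40 mod 41. Verify: 40 × 40 = 1600 ≡ 1 mod 41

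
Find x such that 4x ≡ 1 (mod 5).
Since 5 is prime, by Fermat 4^(-1) ≡ 4^{3} ≡ 4 (mod 5). Verify: 4 × 4 = 16 ≡ 1 (mod 5)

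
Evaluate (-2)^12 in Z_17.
By repeated squaring (mod 17): (-2)^{1}≡15, (-2)^{2}≡4, (-2)^{4}≡16, (-2)^{8}≡1. Then (-2)^{12} = (-2)^{8+4} ≡ 1 × 16 ≡ 16 (mod 17)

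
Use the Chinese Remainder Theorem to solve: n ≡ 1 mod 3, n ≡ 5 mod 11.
M = 3 × 11 = 33. M₁ = 11, y₁ ≡ 2 mod 3. M₂ = 3, y₂ ≡ 4 mod 11. n = 1×11×2 + 5×3×4 ≡ 16 mod 33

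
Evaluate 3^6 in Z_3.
By repeated squaring (mod 3): 3^{1}≡0, 3^{2}≡0, 3^{4}≡0. Then 3^{6} = 3^{4+2} ≡ 0 × 0 ≡ 0 (mod 3)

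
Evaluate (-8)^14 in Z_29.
By repeated squaring (mod 29): (-8)^{1}≡21, (-8)^{2}≡6, (-8)^{4}≡7, (-8)^{8}≡20. Then (-8)^{14} = (-8)^{8+4+2} ≡ 20 × 7 × 6 ≡ 28 (mod 29)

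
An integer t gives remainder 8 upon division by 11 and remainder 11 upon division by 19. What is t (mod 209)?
M = 11 × 19 = 209. M₁ = 19, y₁ ≡ 7 (mod 11). M₂ = 11, y₂ ≡ 7 (mod 19). t = 8×19×7 + 11×11×7 ≡ 30 (mod 209)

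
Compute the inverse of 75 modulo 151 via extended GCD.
Extended GCD: 75(-2) + 151(1) = 1. So 75^(-1) ≡ -2 ≡ 149 (mod 151). Verify: 75 × 149 = 11175 ≡ 1 (mod 151)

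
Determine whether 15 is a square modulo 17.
By Euler's criterion: 15^{8} ≡ 1 mod 17. Since this equals 1, 15 is a QR.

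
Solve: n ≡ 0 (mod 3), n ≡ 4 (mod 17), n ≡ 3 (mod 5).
M = 3 × 17 × 5 = 255. M₁ = 85, y₁ ≡ 1 (mod 3). M₂ = 15, y₂ ≡ 8 (mod 17). M₃ = 51, y₃ ≡ 1 (mod 5). n = 0×85×1 + 4×15×8 + 3×51×1 ≡ 123 (mod 255)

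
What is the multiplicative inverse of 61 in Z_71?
Since 71 is prime, by Fermat 61^(-1) ≡ 61^{69} ≡ 7 mod 71. Verify: 61 × 7 = 427 ≡ 1 mod 71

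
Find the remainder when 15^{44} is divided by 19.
By Fermat: 15^{18} ≡ 1 (mod 19). 44 = 2×18 + 8. So 15^{44} ≡ 15^{8} ≡ 5 (mod 19)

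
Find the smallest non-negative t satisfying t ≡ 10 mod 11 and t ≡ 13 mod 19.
M = 11 × 19 = 209. M₁ = 19, y₁ ≡ 7 mod 11. M₂ = 11, y₂ ≡ 7 mod 19. t = 10×19×7 + 13×11×7 ≡ 32 mod 209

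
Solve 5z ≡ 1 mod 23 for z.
Since 23 is prime, by Fermat 5^(-1) ≡ 5^{21} ≡ 14 mod 23. Verify: 5 × 14 = 70 ≡ 1 mod 23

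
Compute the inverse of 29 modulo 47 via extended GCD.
Extended GCD: 29(13) + 47(-8) = 1. So 29^(-1) ≡ 13 (mod 47). Verify: 29 × 13 = 377 ≡ 1 (mod 47)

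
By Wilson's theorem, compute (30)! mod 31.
By Wilson's theorem, (30)! ≡ -1 ≡ 30 mod 31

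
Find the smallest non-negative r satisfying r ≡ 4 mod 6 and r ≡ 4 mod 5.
M = 6 × 5 = 30. M₁ = 5, y₁ ≡ 5 mod 6. M₂ = 6, y₂ ≡ 1 mod 5. r = 4×5×5 + 4×6×1 ≡ 4 mod 30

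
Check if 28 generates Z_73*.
ord_73(28) divides 72. For each prime q|72: 28^{36}≡72, 28^{24}≡8, none ≡ 1. So 28 has order 72 and is a primitive root mod 73.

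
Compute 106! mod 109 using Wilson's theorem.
(108)! = (106)! × (107) × (108) ≡ -1 mod 109. So (106)! ≡ -1 × [(108)(107)]^(-1) ≡ 54 mod 109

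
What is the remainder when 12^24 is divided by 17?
Using Fermat: 12^{16} ≡ 1 mod 17. 24 ≡ 8 mod 16. So 12^{24} ≡ 12^{8} ≡ 16 mod 17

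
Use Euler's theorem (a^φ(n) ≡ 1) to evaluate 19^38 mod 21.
By Euler: 19^{12} ≡ 1 mod 21 since gcd(19, 21) = 1. 38 = 3×12 + 2. So 19^{38} ≡ 19^{2} ≡ 4 mod 21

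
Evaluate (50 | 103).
(50/103) = 50^{51} mod 103 = 1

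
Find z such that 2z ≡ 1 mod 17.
Since 17 is prime, by Fermat 2^(-1) ≡ 2^{15} ≡ 9 mod 17. Verify: 2 × 9 = 18 ≡ 1 mod 17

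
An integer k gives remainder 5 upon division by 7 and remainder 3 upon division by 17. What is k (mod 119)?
M = 7 × 17 = 119. M₁ = 17, y₁ ≡ 5 (mod 7). M₂ = 7, y₂ ≡ 5 (mod 17). k = 5×17×5 + 3×7×5 ≡ 54 (mod 119)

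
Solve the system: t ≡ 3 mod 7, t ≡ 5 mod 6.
M = 7 × 6 = 42. M₁ = 6, y₁ ≡ 6 mod 7. M₂ = 7, y₂ ≡ 1 mod 6. t = 3×6×6 + 5×7×1 ≡ 17 mod 42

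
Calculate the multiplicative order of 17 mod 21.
Powers of 17 mod 21: 17^1≡17, 17^2≡16, 17^3≡20, 17^4≡4, 17^5≡5, 17^6≡1. Order = 6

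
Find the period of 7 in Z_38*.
Powers of 7 mod 38: 7^1≡7, 7^2≡11, 7^3≡1. So the order of 7 is 3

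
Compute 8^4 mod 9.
8^{4} = 4096 ≡ 1 mod 9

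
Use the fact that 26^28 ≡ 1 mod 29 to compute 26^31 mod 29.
By Fermat: 26^{28} ≡ 1 mod 29. So 26^{31} = 26^{28} · 26^{3} ≡ 26^{3} ≡ 2 mod 29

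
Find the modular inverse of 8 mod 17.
Since 17 is prime, by Fermat 8^(-1) ≡ 8^{15} ≡ 15 mod 17. Verify: 8 × 15 = 120 ≡ 1 mod 17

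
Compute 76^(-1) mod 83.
Since 83 is prime, by Fermat 76^(-1) ≡ 76^{81} ≡ 71 mod 83. Verify: 76 × 71 = 5396 ≡ 1 mod 83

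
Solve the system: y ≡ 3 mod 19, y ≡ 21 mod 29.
M = 19 × 29 = 551. M₁ = 29, y₁ ≡ 2 mod 19. M₂ = 19, y₂ ≡ 26 mod 29. y = 3×29×2 + 21×19×26 ≡ 79 mod 551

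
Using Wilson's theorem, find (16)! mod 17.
By Wilson's theorem, (16)! ≡ -1 ≡ 16 mod 17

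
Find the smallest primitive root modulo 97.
g = 5. Powers: [5, 25, 28, 43, 21, 8, 40, 6, 30, ...] generates all 96 non-zero residues.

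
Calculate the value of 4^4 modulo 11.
4^{4} = 256 ≡ 3 (mod 11)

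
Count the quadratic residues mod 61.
Exactly half the non-zero residues mod a prime are QRs: (61-1)/2 = 30.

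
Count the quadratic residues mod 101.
Exactly half the non-zero residues mod a prime are QRs: (101-1)/2 = 50.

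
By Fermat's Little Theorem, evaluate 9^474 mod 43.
By Fermat: 9^{42} ≡ 1 mod 43. 474 ≡ 12 mod 42. So 9^{474} ≡ 9^{12} ≡ 16 mod 43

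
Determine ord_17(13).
Powers of 13 mod 17: 13^1≡13, 13^2≡16, 13^3≡4, 13^4≡1. So the order of 13 is 4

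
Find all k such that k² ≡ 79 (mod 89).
The square roots of 79 mod 89 are 41 and 48. Verify: 41² = 1681 ≡ 79 (mod 89)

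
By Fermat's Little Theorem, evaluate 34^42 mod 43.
By Fermat's Little Theorem, 34^{42} ≡ 1 mod 43 since 43 is prime and gcd(34, 43) = 1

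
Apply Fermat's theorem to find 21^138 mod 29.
By Fermat: 21^{28} ≡ 1 mod 29. 138 = 4×28 + 26. So 21^{138} ≡ 21^{26} ≡ 5 mod 29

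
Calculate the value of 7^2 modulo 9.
7^{2} = 49 ≡ 4 (mod 9)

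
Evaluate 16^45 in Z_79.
By repeated squaring (mod 79): 16^{1}≡16, 16^{2}≡19, 16^{4}≡45, 16^{8}≡50, 16^{16}≡51, 16^{32}≡73. Then 16^{45} = 16^{32+8+4+1} ≡ 73 × 50 × 45 × 16 ≡ 65 (mod 79)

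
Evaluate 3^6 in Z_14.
By repeated squaring mod 14: 3^{1}≡3, 3^{2}≡9, 3^{4}≡11. Then 3^{6} = 3^{4+2} ≡ 11 × 9 ≡ 1 mod 14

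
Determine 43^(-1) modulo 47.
Since 47 is prime, by Fermat 43^(-1) ≡ 43^{45} ≡ 35 (mod 47). Verify: 43 × 35 = 1505 ≡ 1 (mod 47)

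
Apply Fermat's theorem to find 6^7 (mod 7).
By Fermat: 6^{6} ≡ 1 (mod 7). So 6^{7} = 6^{6} · 6^{1} ≡ 6^{1} ≡ 6 (mod 7)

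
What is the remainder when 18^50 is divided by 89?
By repeated squaring (mod 89): 18^{1}≡18, 18^{2}≡57, 18^{4}≡45, 18^{8}≡67, 18^{16}≡39, 18^{32}≡8. Then 18^{50} = 18^{32+16+2} ≡ 8 × 39 × 57 ≡ 73 (mod 89)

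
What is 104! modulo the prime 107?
(106)! = (104)! × (105) × (106) ≡ -1 mod 107. So (104)! ≡ -1 × [(106)(105)]^(-1) ≡ 53 mod 107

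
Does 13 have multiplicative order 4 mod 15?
Powers of 13 mod 15: 13^1≡13, 13^2≡4, 13^3≡7, 13^4≡1. First k with 13^k≡1 is k=4. Yes, ord_15(13) = 4.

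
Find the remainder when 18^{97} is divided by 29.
By Fermat: 18^{28} ≡ 1 mod 29. 97 = 3×28 + 13. So 18^{97} ≡ 18^{13} ≡ 8 mod 29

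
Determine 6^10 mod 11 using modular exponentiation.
Using Fermat: 6^{10} ≡ 1 (mod 11). 10 ≡ 0 (mod 10). So 6^{10} ≡ 6^{0} ≡ 1 (mod 11)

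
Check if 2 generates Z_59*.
ord_59(2) divides 58. For each prime q|58: 2^{29}≡58, 2^{2}≡4, none ≡ 1. So 2 has order 58 and is a primitive root mod 59.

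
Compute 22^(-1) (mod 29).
Since 29 is prime, by Fermat 22^(-1) ≡ 22^{27} ≡ 4 (mod 29). Verify: 22 × 4 = 88 ≡ 1 (mod 29)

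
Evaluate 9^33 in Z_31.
Using Fermat: 9^{30} ≡ 1 mod 31. 33 ≡ 3 mod 30. So 9^{33} ≡ 9^{3} ≡ 16 mod 31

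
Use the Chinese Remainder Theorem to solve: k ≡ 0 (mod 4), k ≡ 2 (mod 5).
M = 4 × 5 = 20. M₁ = 5, y₁ ≡ 1 (mod 4). M₂ = 4, y₂ ≡ 4 (mod 5). k = 0×5×1 + 2×4×4 ≡ 12 (mod 20)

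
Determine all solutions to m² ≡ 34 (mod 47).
The square roots of 34 mod 47 are 9 and 38. Verify: 9² = 81 ≡ 34 (mod 47)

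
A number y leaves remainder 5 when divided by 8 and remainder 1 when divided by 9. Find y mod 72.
M = 8 × 9 = 72. M₁ = 9, y₁ ≡ 1 mod 8. M₂ = 8, y₂ ≡ 8 mod 9. y = 5×9×1 + 1×8×8 ≡ 37 mod 72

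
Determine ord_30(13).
Powers of 13 mod 30: 13^1≡13, 13^2≡19, 13^3≡7, 13^4≡1. Order = 4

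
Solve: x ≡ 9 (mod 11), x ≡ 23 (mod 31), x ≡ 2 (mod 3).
M = 11 × 31 × 3 = 1023. M₁ = 93, y₁ ≡ 9 (mod 11). M₂ = 33, y₂ ≡ 16 (mod 31). M₃ = 341, y₃ ≡ 2 (mod 3). x = 9×93×9 + 23×33×16 + 2×341×2 ≡ 581 (mod 1023)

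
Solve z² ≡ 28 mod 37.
The square roots of 28 mod 37 are 19 and 18. Verify: 19² = 361 ≡ 28 mod 37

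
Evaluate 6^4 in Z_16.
6^{4} = 1296 ≡ 0 mod 16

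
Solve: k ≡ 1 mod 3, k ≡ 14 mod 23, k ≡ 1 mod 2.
M = 3 × 23 × 2 = 138. M₁ = 46, y₁ ≡ 1 mod 3. M₂ = 6, y₂ ≡ 4 mod 23. M₃ = 69, y₃ ≡ 1 mod 2. k = 1×46×1 + 14×6×4 + 1×69×1 ≡ 37 mod 138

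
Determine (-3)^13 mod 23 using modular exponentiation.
By repeated squaring (mod 23): (-3)^{1}≡20, (-3)^{2}≡9, (-3)^{4}≡12, (-3)^{8}≡6. Then (-3)^{13} = (-3)^{8+4+1} ≡ 6 × 12 × 20 ≡ 14 (mod 23)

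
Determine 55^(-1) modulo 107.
Since 107 is prime, by Fermat 55^(-1) ≡ 55^{105} ≡ 72 mod 107. Verify: 55 × 72 = 3960 ≡ 1 mod 107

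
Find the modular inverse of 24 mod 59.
Since 59 is prime, by Fermat 24^(-1) ≡ 24^{57} ≡ 32 (mod 59). Verify: 24 × 32 = 768 ≡ 1 (mod 59)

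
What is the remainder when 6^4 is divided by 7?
6^{4} = 1296 ≡ 1 mod 7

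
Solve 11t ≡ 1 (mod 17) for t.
Since 17 is prime, by Fermat 11^(-1) ≡ 11^{15} ≡ 14 (mod 17). Verify: 11 × 14 = 154 ≡ 1 (mod 17)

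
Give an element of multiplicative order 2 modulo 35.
6 has order 2 mod 35 since 6^{2} ≡ 1 mod 35 and no smaller power works.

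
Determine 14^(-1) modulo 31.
Since 31 is prime, by Fermat 14^(-1) ≡ 14^{29} ≡ 20 (mod 31). Verify: 14 × 20 = 280 ≡ 1 (mod 31)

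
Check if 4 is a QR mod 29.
By Euler's criterion: 4^{14} ≡ 1 mod 29. Since this equals 1, 4 is a QR.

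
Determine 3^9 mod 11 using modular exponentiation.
By repeated squaring (mod 11): 3^{1}≡3, 3^{2}≡9, 3^{4}≡4, 3^{8}≡5. Then 3^{9} = 3^{8+1} ≡ 5 × 3 ≡ 4 (mod 11)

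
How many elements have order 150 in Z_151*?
A prime p has φ(p-1) primitive roots; here φ(150) = 40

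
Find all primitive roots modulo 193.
There are φ(192) = 64 primitive roots mod 193: {5, 10, 15, 17, 19, 22, 26, 30, 34, 37, 38, 40, 41, 44, 45, 47, 51, 52, 53, 57, 58, 61, 66, 70, 73, 77, 78, 79, 80, 82, 90, 91, 102, 103, 111, 113, 114, 115, 116, 120, 123, 127, 132, 135, 136, 140, 141, 142, 146, 148, 149, 152, 153, 155, 156, 159, 163, 167, 171, 174, 176, 178, 183, 188}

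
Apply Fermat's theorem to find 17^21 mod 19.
By Fermat: 17^{18} ≡ 1 mod 19. So 17^{21} = 17^{18} · 17^{3} ≡ 17^{3} ≡ 11 mod 19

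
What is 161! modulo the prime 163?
(162)! = (161)! × (162) ≡ -1 mod 163. So (161)! ≡ -1 × (162)^(-1) ≡ (-1)×(-1) = 1 mod 163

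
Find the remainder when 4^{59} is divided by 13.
By Fermat: 4^{12} ≡ 1 (mod 13). 59 = 4×12 + 11. So 4^{59} ≡ 4^{11} ≡ 10 (mod 13)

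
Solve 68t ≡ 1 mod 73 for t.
Since 73 is prime, by Fermat 68^(-1) ≡ 68^{71} ≡ 29 mod 73. Verify: 68 × 29 = 1972 ≡ 1 mod 73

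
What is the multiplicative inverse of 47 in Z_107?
Since 107 is prime, by Fermat 47^(-1) ≡ 47^{105} ≡ 41 (mod 107). Verify: 47 × 41 = 1927 ≡ 1 (mod 107)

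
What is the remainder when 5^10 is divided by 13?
By repeated squaring mod 13: 5^{1}≡5, 5^{2}≡12, 5^{4}≡1, 5^{8}≡1. Then 5^{10} = 5^{8+2} ≡ 1 × 12 ≡ 12 mod 13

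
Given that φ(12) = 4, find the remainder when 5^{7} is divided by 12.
By Euler: 5^{4} ≡ 1 mod 12 since gcd(5, 12) = 1. 7 = 1×4 + 3. So 5^{7} ≡ 5^{3} ≡ 5 mod 12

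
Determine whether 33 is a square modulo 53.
By Euler's criterion: 33^{26} ≡ 52 (mod 53). Since this equals -1 (≡ 52), 33 is not a QR.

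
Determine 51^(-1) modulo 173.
Since 173 is prime, by Fermat 51^(-1) ≡ 51^{171} ≡ 95 (mod 173). Verify: 51 × 95 = 4845 ≡ 1 (mod 173)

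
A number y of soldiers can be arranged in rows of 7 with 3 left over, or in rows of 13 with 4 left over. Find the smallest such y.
M = 7 × 13 = 91. M₁ = 13, y₁ ≡ 6 (mod 7). M₂ = 7, y₂ ≡ 2 (mod 13). y = 3×13×6 + 4×7×2 ≡ 17 (mod 91)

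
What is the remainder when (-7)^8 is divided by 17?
By repeated squaring (mod 17): (-7)^{1}≡10, (-7)^{2}≡15, (-7)^{4}≡4, (-7)^{8}≡16. So (-7)^{8} ≡ 16 (mod 17)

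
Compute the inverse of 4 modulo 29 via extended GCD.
Extended GCD: 4(-7) + 29(1) = 1. So 4^(-1) ≡ -7 ≡ 22 mod 29. Verify: 4 × 22 = 88 ≡ 1 mod 29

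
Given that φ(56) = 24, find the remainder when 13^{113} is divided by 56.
By Euler: 13^{24} ≡ 1 (mod 56) since gcd(13, 56) = 1. 113 = 4×24 + 17. So 13^{113} ≡ 13^{17} ≡ 13 (mod 56)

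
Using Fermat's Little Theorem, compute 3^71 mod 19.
By Fermat: 3^{18} ≡ 1 (mod 19). 71 = 3×18 + 17. So 3^{71} ≡ 3^{17} ≡ 13 (mod 19)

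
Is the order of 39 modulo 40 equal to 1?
Powers of 39 mod 40: 39^1≡39, 39^2≡1. 39^1≡39≢1, so ord ≠ 1. No, the actual order is 2.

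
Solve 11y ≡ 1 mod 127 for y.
Since 127 is prime, by Fermat 11^(-1) ≡ 11^{125} ≡ 104 mod 127. Verify: 11 × 104 = 1144 ≡ 1 mod 127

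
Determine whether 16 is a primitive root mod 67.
16^{33} ≡ 1 (mod 67) and 33 < 66, so ord_67(16) = 33 ≠ 66 and 16 is not a primitive root.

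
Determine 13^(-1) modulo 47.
Since 47 is prime, by Fermat 13^(-1) ≡ 13^{45} ≡ 29 (mod 47). Verify: 13 × 29 = 377 ≡ 1 (mod 47)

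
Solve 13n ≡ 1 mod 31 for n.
Since 31 is prime, by Fermat 13^(-1) ≡ 13^{29} ≡ 12 mod 31. Verify: 13 × 12 = 156 ≡ 1 mod 31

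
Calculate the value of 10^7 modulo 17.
By repeated squaring (mod 17): 10^{1}≡10, 10^{2}≡15, 10^{4}≡4. Then 10^{7} = 10^{4+2+1} ≡ 4 × 15 × 10 ≡ 5 (mod 17)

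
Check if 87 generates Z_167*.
87^{83} ≡ 1 (mod 167) and 83 < 166, so ord_167(87) = 83 ≠ 166 and 87 is not a primitive root.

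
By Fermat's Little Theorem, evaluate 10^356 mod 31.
By Fermat: 10^{30} ≡ 1 (mod 31). 356 ≡ 26 (mod 30). So 10^{356} ≡ 10^{26} ≡ 19 (mod 31)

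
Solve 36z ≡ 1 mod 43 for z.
Since 43 is prime, by Fermat 36^(-1) ≡ 36^{41} ≡ 6 mod 43. Verify: 36 × 6 = 216 ≡ 1 mod 43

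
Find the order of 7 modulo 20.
Powers of 7 mod 20: 7^1≡7, 7^2≡9, 7^3≡3, 7^4≡1. ord_20(7) = 4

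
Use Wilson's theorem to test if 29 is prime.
(28)! mod 29 = 28. Since 28 ≡ -1 (mod 29), 29 is prime.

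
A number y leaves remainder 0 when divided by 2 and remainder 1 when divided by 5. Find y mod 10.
M = 2 × 5 = 10. M₁ = 5, y₁ ≡ 1 mod 2. M₂ = 2, y₂ ≡ 3 mod 5. y = 0×5×1 + 1×2×3 ≡ 6 mod 10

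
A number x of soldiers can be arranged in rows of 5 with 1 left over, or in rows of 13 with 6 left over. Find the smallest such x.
M = 5 × 13 = 65. M₁ = 13, y₁ ≡ 2 (mod 5). M₂ = 5, y₂ ≡ 8 (mod 13). x = 1×13×2 + 6×5×8 ≡ 6 (mod 65)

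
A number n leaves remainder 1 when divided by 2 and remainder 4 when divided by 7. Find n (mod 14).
M = 2 × 7 = 14. M₁ = 7, y₁ ≡ 1 (mod 2). M₂ = 2, y₂ ≡ 4 (mod 7). n = 1×7×1 + 4×2×4 ≡ 11 (mod 14)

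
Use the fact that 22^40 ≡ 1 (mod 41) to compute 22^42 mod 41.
By Fermat: 22^{40} ≡ 1 (mod 41). So 22^{42} = 22^{40} · 22^{2} ≡ 22^{2} ≡ 33 (mod 41)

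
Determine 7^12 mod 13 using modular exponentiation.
Using Fermat: 7^{12} ≡ 1 (mod 13). 12 ≡ 0 (mod 12). So 7^{12} ≡ 7^{0} ≡ 1 (mod 13)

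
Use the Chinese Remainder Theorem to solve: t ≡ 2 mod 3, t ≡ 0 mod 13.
M = 3 × 13 = 39. M₁ = 13, y₁ ≡ 1 mod 3. M₂ = 3, y₂ ≡ 9 mod 13. t = 2×13×1 + 0×3×9 ≡ 26 mod 39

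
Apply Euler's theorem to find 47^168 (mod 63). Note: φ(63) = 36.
By Euler: 47^{36} ≡ 1 (mod 63) since gcd(47, 63) = 1. 168 = 4×36 + 24. So 47^{168} ≡ 47^{24} ≡ 1 (mod 63)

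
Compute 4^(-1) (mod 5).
Since 5 is prime, by Fermat 4^(-1) ≡ 4^{3} ≡ 4 (mod 5). Verify: 4 × 4 = 16 ≡ 1 (mod 5)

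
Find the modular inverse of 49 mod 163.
Since 163 is prime, by Fermat 49^(-1) ≡ 49^{161} ≡ 10 mod 163. Verify: 49 × 10 = 490 ≡ 1 mod 163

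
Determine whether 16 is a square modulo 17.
By Euler's criterion: 16^{8} ≡ 1 mod 17. Since this equals 1, 16 is a QR.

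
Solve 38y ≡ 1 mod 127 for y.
Since 127 is prime, by Fermat 38^(-1) ≡ 38^{125} ≡ 117 mod 127. Verify: 38 × 117 = 4446 ≡ 1 mod 127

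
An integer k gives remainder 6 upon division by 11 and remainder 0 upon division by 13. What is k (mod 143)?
M = 11 × 13 = 143. M₁ = 13, y₁ ≡ 6 (mod 11). M₂ = 11, y₂ ≡ 6 (mod 13). k = 6×13×6 + 0×11×6 ≡ 39 (mod 143)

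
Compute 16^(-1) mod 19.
Since 19 is prime, by Fermat 16^(-1) ≡ 16^{17} ≡ 6 mod 19. Verify: 16 × 6 = 96 ≡ 1 mod 19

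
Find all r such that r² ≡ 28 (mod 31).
The square roots of 28 mod 31 are 20 and 11. Verify: 20² = 400 ≡ 28 (mod 31)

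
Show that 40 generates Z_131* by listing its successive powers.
40^1, 40^2, ..., 40^{130} mod 131: [40, 28, 72, 129, 51, 75, 118, 4, 29, 112, 26, 123, 73, 38, 79, 16, 116, 55, 104, 99, 30, 21, 54, 64, 71, 89, 23, 3, 120, 84, 85, 125, 22, 94, 92, 12, 87, 74, 78, 107, 88, 114, 106, 48, 86, 34, 50, 35, 90, 63, 31, 61, 82, 5, 69, 9, 98, 121, 124, 113, 66, 20, 14, 36, 130, 91, 103, 59, 2, 80, 56, 13, 127, 102, 19, 105, 8, 58, 93, 52, 115, 15, 76, 27, 32, 101, 110, 77, 67, 60, 42, 108, 128, 11, 47, 46, 6, 109, 37, 39, 119, 44, 57, 53, 24, 43, 17, 25, 83, 45, 97, 81, 96, 41, 68, 100, 70, 49, 126, 62, 122, 33, 10, 7, 18, 65, 111, 117, 95, 1]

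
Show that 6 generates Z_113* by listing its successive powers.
6^1, 6^2, ..., 6^{112} mod 113: [6, 36, 103, 53, 92, 100, 35, 97, 17, 102, 47, 56, 110, 95, 5, 30, 67, 63, 39, 8, 48, 62, 33, 85, 58, 9, 54, 98, 23, 25, 37, 109, 89, 82, 40, 14, 84, 52, 86, 64, 45, 44, 38, 2, 12, 72, 93, 106, 71, 87, 70, 81, 34, 91, 94, 112, 107, 77, 10, 60, 21, 13, 78, 16, 96, 11, 66, 57, 3, 18, 108, 83, 46, 50, 74, 105, 65, 51, 80, 28, 55, 104, 59, 15, 90, 88, 76, 4, 24, 31, 73, 99, 29, 61, 27, 49, 68, 69, 75, 111, 101, 41, 20, 7, 42, 26, 43, 32, 79, 22, 19, 1]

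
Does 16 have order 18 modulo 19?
16^{9} ≡ 1 (mod 19) and 9 < 18, so ord_19(16) = 9 ≠ 18 and 16 is not a primitive root.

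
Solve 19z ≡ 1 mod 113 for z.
Since 113 is prime, by Fermat 19^(-1) ≡ 19^{111} ≡ 6 mod 113. Verify: 19 × 6 = 114 ≡ 1 mod 113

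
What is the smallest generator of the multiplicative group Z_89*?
g = 3. For each prime q|88: 3^{44}≡88, 3^{8}≡64, none ≡ 1, so ord_89(3) = 88 and 3 is a primitive root.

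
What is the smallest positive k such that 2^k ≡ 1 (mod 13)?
Powers of 2 mod 13: 2^1≡2, 2^2≡4, 2^3≡8, 2^4≡3, 2^5≡6, 2^6≡12, 2^7≡11, 2^8≡9, 2^9≡5, 2^10≡10, 2^11≡7, 2^12≡1. So the order of 2 is 12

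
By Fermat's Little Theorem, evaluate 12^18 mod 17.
By Fermat: 12^{16} ≡ 1 mod 17. So 12^{18} = 12^{16} · 12^{2} ≡ 12^{2} ≡ 8 mod 17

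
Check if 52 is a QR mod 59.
By Euler's criterion: 52^{29} ≡ 58 (mod 59). Since this equals -1 (≡ 58), 52 is not a QR.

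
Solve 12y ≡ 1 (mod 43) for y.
Since 43 is prime, by Fermat 12^(-1) ≡ 12^{41} ≡ 18 (mod 43). Verify: 12 × 18 = 216 ≡ 1 (mod 43)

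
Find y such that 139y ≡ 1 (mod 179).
Since 179 is prime, by Fermat 139^(-1) ≡ 139^{177} ≡ 85 (mod 179). Verify: 139 × 85 = 11815 ≡ 1 (mod 179)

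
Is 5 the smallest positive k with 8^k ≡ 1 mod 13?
Powers of 8 mod 13: 8^1≡8, 8^2≡12, 8^3≡5, 8^4≡1. Already 8^4≡1, so the order is 4 < 5. No, the actual order is 4.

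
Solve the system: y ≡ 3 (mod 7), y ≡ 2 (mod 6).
M = 7 × 6 = 42. M₁ = 6, y₁ ≡ 6 (mod 7). M₂ = 7, y₂ ≡ 1 (mod 6). y = 3×6×6 + 2×7×1 ≡ 38 (mod 42)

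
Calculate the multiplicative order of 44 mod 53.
Powers of 44 mod 53: 44^1≡44, 44^2≡28, 44^3≡13, 44^4≡42, 44^5≡46, 44^6≡10, 44^7≡16, 44^8≡15, 44^9≡24, 44^10≡49, 44^11≡36, 44^12≡47, 44^13≡1. So the order of 44 is 13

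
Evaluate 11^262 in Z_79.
Using Fermat: 11^{78} ≡ 1 mod 79. 262 ≡ 28 mod 78. So 11^{262} ≡ 11^{28} ≡ 19 mod 79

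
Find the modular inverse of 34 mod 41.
Since 41 is prime, by Fermat 34^(-1) ≡ 34^{39} ≡ 35 (mod 41). Verify: 34 × 35 = 1190 ≡ 1 (mod 41)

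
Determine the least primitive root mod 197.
g = 2. Powers: [2, 4, 8, 16, 32, 64, 128, ...] generates all 196 non-zero residues.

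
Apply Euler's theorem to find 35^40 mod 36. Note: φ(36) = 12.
By Euler: 35^{12} ≡ 1 mod 36 since gcd(35, 36) = 1. 40 = 3×12 + 4. So 35^{40} ≡ 35^{4} ≡ 1 mod 36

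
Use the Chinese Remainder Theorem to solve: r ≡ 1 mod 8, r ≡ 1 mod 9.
M = 8 × 9 = 72. M₁ = 9, y₁ ≡ 1 mod 8. M₂ = 8, y₂ ≡ 8 mod 9. r = 1×9×1 + 1×8×8 ≡ 1 mod 72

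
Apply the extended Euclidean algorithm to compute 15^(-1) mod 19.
Extended GCD: 15(-5) + 19(4) = 1. So 15^(-1) ≡ -5 ≡ 14 mod 19. Verify: 15 × 14 = 210 ≡ 1 mod 19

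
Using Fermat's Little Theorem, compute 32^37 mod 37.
By Fermat: 32^{36} ≡ 1 mod 37. So 32^{37} = 32^{36} · 32^{1} ≡ 32^{1} ≡ 32 mod 37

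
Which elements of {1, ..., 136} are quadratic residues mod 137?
Quadratic residues modulo 137: {1, 2, 4, 7, 8, 9, 11, 14, 15, 16, 17, 18, 19, 22, 25, 28, 30, 32, 34, 36, 37, 38, 39, 44, 49, 50, 56, 59, 60, 61, 63, 64, 65, 68, 69, 72, 73, 74, 76, 77, 78, 81, 87, 88, 93, 98, 99, 100, 101, 103, 105, 107, 109, 112, 115, 118, 119, 120, 121, 122, 123, 126, 128, 129, 130, 133, 135, 136}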